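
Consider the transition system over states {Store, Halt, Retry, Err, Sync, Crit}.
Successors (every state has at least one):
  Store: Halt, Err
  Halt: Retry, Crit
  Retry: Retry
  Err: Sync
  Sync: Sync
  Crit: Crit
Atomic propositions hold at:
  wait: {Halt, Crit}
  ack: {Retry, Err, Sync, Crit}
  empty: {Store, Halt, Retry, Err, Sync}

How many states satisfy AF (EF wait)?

EF wait: least fixpoint, start Z0 = {Halt, Crit}, add states with some successor in Z. Z1 = {Store, Halt, Crit}; fixed.
Sat(EF wait) = {Store, Halt, Crit}
AF (EF wait): least fixpoint, start Z0 = {Store, Halt, Crit}, add states with every successor in Z. Already a fixed point.
Sat(AF (EF wait)) = {Store, Halt, Crit}
|Sat(AF (EF wait))| = |{Store, Halt, Crit}| = 3.

3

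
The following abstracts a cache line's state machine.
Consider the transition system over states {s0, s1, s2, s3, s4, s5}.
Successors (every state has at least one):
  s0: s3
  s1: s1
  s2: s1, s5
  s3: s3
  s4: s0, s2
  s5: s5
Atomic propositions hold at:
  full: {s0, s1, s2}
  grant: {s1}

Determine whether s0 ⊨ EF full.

EF full: least fixpoint, start Z0 = {s0, s1, s2}, add states with some successor in Z. Z1 = {s0, s1, s2, s4}; fixed.
Sat(EF full) = {s0, s1, s2, s4}
s0 ∈ Sat(EF full) = {s0, s1, s2, s4}, so the formula holds at s0.

Yes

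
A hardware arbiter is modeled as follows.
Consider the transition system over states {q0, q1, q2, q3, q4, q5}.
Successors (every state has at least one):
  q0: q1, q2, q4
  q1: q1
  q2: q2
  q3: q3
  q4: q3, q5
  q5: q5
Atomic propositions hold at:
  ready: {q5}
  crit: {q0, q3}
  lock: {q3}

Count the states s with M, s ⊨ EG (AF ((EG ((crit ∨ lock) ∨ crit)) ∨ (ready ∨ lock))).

3

Sat(crit ∨ lock) = {q0, q3}
Sat((crit ∨ lock) ∨ crit) = {q0, q3}
EG ((crit ∨ lock) ∨ crit): greatest fixpoint, start Z0 = {q0, q3}, keep only states in Sat with some successor in Z. Z1 = {q3}; fixed.
Sat(EG ((crit ∨ lock) ∨ crit)) = {q3}
Sat(ready ∨ lock) = {q3, q5}
Sat((EG ((crit ∨ lock) ∨ crit)) ∨ (ready ∨ lock)) = {q3, q5}
AF ((EG ((crit ∨ lock) ∨ crit)) ∨ (ready ∨ lock)): least fixpoint, start Z0 = {q3, q5}, add states with every successor in Z. Z1 = {q3, q4, q5}; fixed.
Sat(AF ((EG ((crit ∨ lock) ∨ crit)) ∨ (ready ∨ lock))) = {q3, q4, q5}
EG (AF ((EG ((crit ∨ lock) ∨ crit)) ∨ (ready ∨ lock))): greatest fixpoint, start Z0 = {q3, q4, q5}, keep only states in Sat with some successor in Z. Already a fixed point.
Sat(EG (AF ((EG ((crit ∨ lock) ∨ crit)) ∨ (ready ∨ lock)))) = {q3, q4, q5}
|Sat(EG (AF ((EG ((crit ∨ lock) ∨ crit)) ∨ (ready ∨ lock))))| = |{q3, q4, q5}| = 3.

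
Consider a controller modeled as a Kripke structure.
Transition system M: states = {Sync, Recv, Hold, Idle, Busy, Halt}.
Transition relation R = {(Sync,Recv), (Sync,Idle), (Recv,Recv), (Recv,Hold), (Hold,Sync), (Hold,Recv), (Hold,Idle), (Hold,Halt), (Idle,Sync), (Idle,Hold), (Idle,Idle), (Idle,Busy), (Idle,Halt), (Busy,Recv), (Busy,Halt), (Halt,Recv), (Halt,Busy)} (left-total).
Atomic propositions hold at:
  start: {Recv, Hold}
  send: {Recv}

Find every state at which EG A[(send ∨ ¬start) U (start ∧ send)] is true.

{Recv}

Sat(¬start) = {Sync, Idle, Busy, Halt}
Sat(send ∨ ¬start) = {Sync, Recv, Idle, Busy, Halt}
Sat(start ∧ send) = {Recv}
A[(send ∨ ¬start) U (start ∧ send)]: least fixpoint, start Z0 = Sat((start ∧ send)) = {Recv}, add states in Sat(send ∨ ¬start) with every successor in Z. Already a fixed point.
Sat(A[(send ∨ ¬start) U (start ∧ send)]) = {Recv}
EG A[(send ∨ ¬start) U (start ∧ send)]: greatest fixpoint, start Z0 = {Recv}, keep only states in Sat with some successor in Z. Already a fixed point.
Sat(EG A[(send ∨ ¬start) U (start ∧ send)]) = {Recv}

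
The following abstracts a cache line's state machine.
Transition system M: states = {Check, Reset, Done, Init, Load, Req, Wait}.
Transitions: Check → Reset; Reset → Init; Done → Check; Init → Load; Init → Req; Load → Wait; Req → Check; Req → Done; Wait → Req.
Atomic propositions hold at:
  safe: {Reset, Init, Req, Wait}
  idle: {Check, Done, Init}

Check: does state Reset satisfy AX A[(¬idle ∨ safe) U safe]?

Yes

Sat(¬idle) = {Reset, Load, Req, Wait}
Sat(¬idle ∨ safe) = {Reset, Init, Load, Req, Wait}
A[(¬idle ∨ safe) U safe]: least fixpoint, start Z0 = Sat(safe) = {Reset, Init, Req, Wait}, add states in Sat(¬idle ∨ safe) with every successor in Z. Z1 = {Reset, Init, Load, Req, Wait}; fixed.
Sat(A[(¬idle ∨ safe) U safe]) = {Reset, Init, Load, Req, Wait}
Sat(AX A[(¬idle ∨ safe) U safe]) = {s : every successor in {Reset, Init, Load, Req, Wait}} = {Check, Reset, Init, Load, Wait}
Reset ∈ Sat(AX A[(¬idle ∨ safe) U safe]) = {Check, Reset, Init, Load, Wait}, so the formula holds at Reset.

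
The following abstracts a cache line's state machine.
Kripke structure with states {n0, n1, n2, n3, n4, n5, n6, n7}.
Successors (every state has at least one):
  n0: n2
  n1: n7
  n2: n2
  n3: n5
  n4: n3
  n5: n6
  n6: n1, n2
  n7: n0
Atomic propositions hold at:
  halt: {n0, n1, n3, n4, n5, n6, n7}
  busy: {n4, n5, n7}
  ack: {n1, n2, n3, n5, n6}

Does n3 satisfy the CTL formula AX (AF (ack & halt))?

Yes

Sat(ack & halt) = {n1, n3, n5, n6}
AF (ack & halt): least fixpoint, start Z0 = {n1, n3, n5, n6}, add states with every successor in Z. Z1 = {n1, n3, n4, n5, n6}; fixed.
Sat(AF (ack & halt)) = {n1, n3, n4, n5, n6}
Sat(AX (AF (ack & halt))) = {s : every successor in {n1, n3, n4, n5, n6}} = {n3, n4, n5}
n3 ∈ Sat(AX (AF (ack & halt))) = {n3, n4, n5}, so the formula holds at n3.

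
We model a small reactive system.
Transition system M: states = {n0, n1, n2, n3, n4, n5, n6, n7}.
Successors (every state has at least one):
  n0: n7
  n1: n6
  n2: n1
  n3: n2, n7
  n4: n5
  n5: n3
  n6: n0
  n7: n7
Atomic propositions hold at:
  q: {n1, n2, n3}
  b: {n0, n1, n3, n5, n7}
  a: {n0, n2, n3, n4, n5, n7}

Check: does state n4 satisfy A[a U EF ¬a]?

Yes

Sat(¬a) = {n1, n6}
EF ¬a: least fixpoint, start Z0 = {n1, n6}, add states with some successor in Z. Z1 = {n1, n2, n6}; Z2 = {n1, n2, n3, n6}; Z3 = {n1, n2, n3, n5, n6}; Z4 = {n1, n2, n3, n4, n5, n6}; fixed.
Sat(EF ¬a) = {n1, n2, n3, n4, n5, n6}
A[a U EF ¬a]: least fixpoint, start Z0 = Sat(EF ¬a) = {n1, n2, n3, n4, n5, n6}, add states in Sat(a) with every successor in Z. Already a fixed point.
Sat(A[a U EF ¬a]) = {n1, n2, n3, n4, n5, n6}
n4 ∈ Sat(A[a U EF ¬a]) = {n1, n2, n3, n4, n5, n6}, so the formula holds at n4.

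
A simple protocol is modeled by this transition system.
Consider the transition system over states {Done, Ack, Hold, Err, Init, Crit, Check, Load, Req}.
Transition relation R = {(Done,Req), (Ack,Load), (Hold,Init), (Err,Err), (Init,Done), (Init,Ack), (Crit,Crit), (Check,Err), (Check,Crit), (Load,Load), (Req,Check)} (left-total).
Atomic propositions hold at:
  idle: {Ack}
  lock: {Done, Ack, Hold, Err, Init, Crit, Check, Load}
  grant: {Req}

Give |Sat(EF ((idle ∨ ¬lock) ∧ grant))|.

Sat(¬lock) = {Req}
Sat(idle ∨ ¬lock) = {Ack, Req}
Sat((idle ∨ ¬lock) ∧ grant) = {Req}
EF ((idle ∨ ¬lock) ∧ grant): least fixpoint, start Z0 = {Req}, add states with some successor in Z. Z1 = {Done, Req}; Z2 = {Done, Init, Req}; Z3 = {Done, Hold, Init, Req}; fixed.
Sat(EF ((idle ∨ ¬lock) ∧ grant)) = {Done, Hold, Init, Req}
|Sat(EF ((idle ∨ ¬lock) ∧ grant))| = |{Done, Hold, Init, Req}| = 4.

4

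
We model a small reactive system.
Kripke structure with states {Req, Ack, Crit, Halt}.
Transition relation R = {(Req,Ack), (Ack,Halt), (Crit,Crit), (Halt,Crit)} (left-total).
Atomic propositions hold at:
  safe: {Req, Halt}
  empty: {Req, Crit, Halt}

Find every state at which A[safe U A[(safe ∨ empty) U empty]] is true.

{Req, Crit, Halt}

Sat(safe ∨ empty) = {Req, Crit, Halt}
A[(safe ∨ empty) U empty]: least fixpoint, start Z0 = Sat(empty) = {Req, Crit, Halt}, add states in Sat(safe ∨ empty) with every successor in Z. Already a fixed point.
Sat(A[(safe ∨ empty) U empty]) = {Req, Crit, Halt}
A[safe U A[(safe ∨ empty) U empty]]: least fixpoint, start Z0 = Sat(A[(safe ∨ empty) U empty]) = {Req, Crit, Halt}, add states in Sat(safe) with every successor in Z. Already a fixed point.
Sat(A[safe U A[(safe ∨ empty) U empty]]) = {Req, Crit, Halt}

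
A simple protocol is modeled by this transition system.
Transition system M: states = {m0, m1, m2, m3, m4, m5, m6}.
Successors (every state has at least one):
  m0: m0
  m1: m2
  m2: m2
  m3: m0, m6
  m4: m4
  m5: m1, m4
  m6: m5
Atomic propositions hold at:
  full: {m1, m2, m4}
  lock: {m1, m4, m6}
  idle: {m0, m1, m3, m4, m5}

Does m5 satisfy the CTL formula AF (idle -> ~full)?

Sat(~full) = {m0, m3, m5, m6}
Sat(idle -> ~full) = {m0, m2, m3, m5, m6}
AF (idle -> ~full): least fixpoint, start Z0 = {m0, m2, m3, m5, m6}, add states with every successor in Z. Z1 = {m0, m1, m2, m3, m5, m6}; fixed.
Sat(AF (idle -> ~full)) = {m0, m1, m2, m3, m5, m6}
m5 ∈ Sat(AF (idle -> ~full)) = {m0, m1, m2, m3, m5, m6}, so the formula holds at m5.

Yes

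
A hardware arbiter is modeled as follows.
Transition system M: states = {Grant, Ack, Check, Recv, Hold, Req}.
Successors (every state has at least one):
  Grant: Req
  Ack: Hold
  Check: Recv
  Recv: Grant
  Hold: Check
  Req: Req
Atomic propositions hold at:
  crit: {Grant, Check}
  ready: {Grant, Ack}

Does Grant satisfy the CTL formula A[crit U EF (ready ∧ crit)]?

Yes

Sat(ready ∧ crit) = {Grant}
EF (ready ∧ crit): least fixpoint, start Z0 = {Grant}, add states with some successor in Z. Z1 = {Grant, Recv}; Z2 = {Grant, Check, Recv}; Z3 = {Grant, Check, Recv, Hold}; Z4 = {Grant, Ack, Check, Recv, Hold}; fixed.
Sat(EF (ready ∧ crit)) = {Grant, Ack, Check, Recv, Hold}
A[crit U EF (ready ∧ crit)]: least fixpoint, start Z0 = Sat(EF (ready ∧ crit)) = {Grant, Ack, Check, Recv, Hold}, add states in Sat(crit) with every successor in Z. Already a fixed point.
Sat(A[crit U EF (ready ∧ crit)]) = {Grant, Ack, Check, Recv, Hold}
Grant ∈ Sat(A[crit U EF (ready ∧ crit)]) = {Grant, Ack, Check, Recv, Hold}, so the formula holds at Grant.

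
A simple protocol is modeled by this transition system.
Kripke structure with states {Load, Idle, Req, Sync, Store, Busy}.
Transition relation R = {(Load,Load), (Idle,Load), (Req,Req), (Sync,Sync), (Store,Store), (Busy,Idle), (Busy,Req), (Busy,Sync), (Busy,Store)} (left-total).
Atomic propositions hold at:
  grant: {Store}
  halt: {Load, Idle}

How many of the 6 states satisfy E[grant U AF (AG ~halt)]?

3

Sat(~halt) = {Req, Sync, Store, Busy}
AG ~halt: greatest fixpoint, start Z0 = {Req, Sync, Store, Busy}, keep only states in Sat with every successor in Z. Z1 = {Req, Sync, Store}; fixed.
Sat(AG ~halt) = {Req, Sync, Store}
AF (AG ~halt): least fixpoint, start Z0 = {Req, Sync, Store}, add states with every successor in Z. Already a fixed point.
Sat(AF (AG ~halt)) = {Req, Sync, Store}
E[grant U AF (AG ~halt)]: least fixpoint, start Z0 = Sat(AF (AG ~halt)) = {Req, Sync, Store}, add states in Sat(grant) with some successor in Z. Already a fixed point.
Sat(E[grant U AF (AG ~halt)]) = {Req, Sync, Store}
|Sat(E[grant U AF (AG ~halt)])| = |{Req, Sync, Store}| = 3.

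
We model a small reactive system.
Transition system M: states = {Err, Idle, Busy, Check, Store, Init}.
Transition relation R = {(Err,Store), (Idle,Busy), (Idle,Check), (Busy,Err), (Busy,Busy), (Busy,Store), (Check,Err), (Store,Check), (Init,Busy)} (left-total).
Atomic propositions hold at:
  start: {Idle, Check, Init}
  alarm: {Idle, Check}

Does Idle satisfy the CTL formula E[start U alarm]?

Yes

E[start U alarm]: least fixpoint, start Z0 = Sat(alarm) = {Idle, Check}, add states in Sat(start) with some successor in Z. Already a fixed point.
Sat(E[start U alarm]) = {Idle, Check}
Idle ∈ Sat(E[start U alarm]) = {Idle, Check}, so the formula holds at Idle.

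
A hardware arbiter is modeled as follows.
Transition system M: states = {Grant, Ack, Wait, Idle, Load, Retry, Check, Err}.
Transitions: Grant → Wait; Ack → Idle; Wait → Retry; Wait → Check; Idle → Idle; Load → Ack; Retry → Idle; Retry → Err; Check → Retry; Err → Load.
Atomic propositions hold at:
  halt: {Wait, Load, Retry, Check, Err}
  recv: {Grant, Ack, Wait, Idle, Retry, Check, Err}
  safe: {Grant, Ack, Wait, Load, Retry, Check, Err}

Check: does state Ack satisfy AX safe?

Sat(AX safe) = {s : every successor in {Grant, Ack, Wait, Load, Retry, Check, Err}} = {Grant, Wait, Load, Check, Err}
Ack ∉ Sat(AX safe) = {Grant, Wait, Load, Check, Err}, so the formula does not hold at Ack.

No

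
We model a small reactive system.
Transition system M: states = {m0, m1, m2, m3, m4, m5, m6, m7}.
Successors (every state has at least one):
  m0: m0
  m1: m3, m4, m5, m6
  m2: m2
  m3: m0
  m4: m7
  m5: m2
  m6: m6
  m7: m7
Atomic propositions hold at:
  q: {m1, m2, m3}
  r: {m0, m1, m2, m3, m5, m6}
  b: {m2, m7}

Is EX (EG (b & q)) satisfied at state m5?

Sat(b & q) = {m2}
EG (b & q): greatest fixpoint, start Z0 = {m2}, keep only states in Sat with some successor in Z. Already a fixed point.
Sat(EG (b & q)) = {m2}
Sat(EX (EG (b & q))) = {s : some successor in {m2}} = {m2, m5}
m5 ∈ Sat(EX (EG (b & q))) = {m2, m5}, so the formula holds at m5.

Yes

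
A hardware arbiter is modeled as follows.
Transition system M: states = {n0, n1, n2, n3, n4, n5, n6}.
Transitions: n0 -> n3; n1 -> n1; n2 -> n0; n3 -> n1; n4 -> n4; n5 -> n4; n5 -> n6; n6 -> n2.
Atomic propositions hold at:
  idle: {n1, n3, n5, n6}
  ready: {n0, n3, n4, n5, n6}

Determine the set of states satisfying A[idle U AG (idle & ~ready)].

{n1, n3}

Sat(~ready) = {n1, n2}
Sat(idle & ~ready) = {n1}
AG (idle & ~ready): greatest fixpoint, start Z0 = {n1}, keep only states in Sat with every successor in Z. Already a fixed point.
Sat(AG (idle & ~ready)) = {n1}
A[idle U AG (idle & ~ready)]: least fixpoint, start Z0 = Sat(AG (idle & ~ready)) = {n1}, add states in Sat(idle) with every successor in Z. Z1 = {n1, n3}; fixed.
Sat(A[idle U AG (idle & ~ready)]) = {n1, n3}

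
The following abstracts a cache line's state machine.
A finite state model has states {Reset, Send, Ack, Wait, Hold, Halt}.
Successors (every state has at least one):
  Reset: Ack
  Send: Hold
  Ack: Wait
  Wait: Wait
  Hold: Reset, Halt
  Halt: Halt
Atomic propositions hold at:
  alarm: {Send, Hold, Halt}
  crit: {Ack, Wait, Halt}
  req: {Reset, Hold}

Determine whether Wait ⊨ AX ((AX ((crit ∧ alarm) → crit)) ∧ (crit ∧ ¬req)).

Yes

Sat(crit ∧ alarm) = {Halt}
Sat((crit ∧ alarm) → crit) = {Reset, Send, Ack, Wait, Hold, Halt}
Sat(AX ((crit ∧ alarm) → crit)) = {s : every successor in {Reset, Send, Ack, Wait, Hold, Halt}} = {Reset, Send, Ack, Wait, Hold, Halt}
Sat(¬req) = {Send, Ack, Wait, Halt}
Sat(crit ∧ ¬req) = {Ack, Wait, Halt}
Sat((AX ((crit ∧ alarm) → crit)) ∧ (crit ∧ ¬req)) = {Ack, Wait, Halt}
Sat(AX ((AX ((crit ∧ alarm) → crit)) ∧ (crit ∧ ¬req))) = {s : every successor in {Ack, Wait, Halt}} = {Reset, Ack, Wait, Halt}
Wait ∈ Sat(AX ((AX ((crit ∧ alarm) → crit)) ∧ (crit ∧ ¬req))) = {Reset, Ack, Wait, Halt}, so the formula holds at Wait.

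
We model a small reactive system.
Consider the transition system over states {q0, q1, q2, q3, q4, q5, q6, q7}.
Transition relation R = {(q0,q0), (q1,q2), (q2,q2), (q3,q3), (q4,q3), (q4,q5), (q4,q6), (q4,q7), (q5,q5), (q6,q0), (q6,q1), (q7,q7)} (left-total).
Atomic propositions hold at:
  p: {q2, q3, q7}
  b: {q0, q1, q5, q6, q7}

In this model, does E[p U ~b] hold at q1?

Sat(~b) = {q2, q3, q4}
E[p U ~b]: least fixpoint, start Z0 = Sat(~b) = {q2, q3, q4}, add states in Sat(p) with some successor in Z. Already a fixed point.
Sat(E[p U ~b]) = {q2, q3, q4}
q1 ∉ Sat(E[p U ~b]) = {q2, q3, q4}, so the formula does not hold at q1.

No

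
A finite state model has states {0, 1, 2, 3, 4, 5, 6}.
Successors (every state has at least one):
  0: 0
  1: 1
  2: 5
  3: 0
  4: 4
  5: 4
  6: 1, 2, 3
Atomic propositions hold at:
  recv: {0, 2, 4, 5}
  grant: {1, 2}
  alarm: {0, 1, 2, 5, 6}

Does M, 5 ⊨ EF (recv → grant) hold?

No

Sat(recv → grant) = {1, 2, 3, 6}
EF (recv → grant): least fixpoint, start Z0 = {1, 2, 3, 6}, add states with some successor in Z. Already a fixed point.
Sat(EF (recv → grant)) = {1, 2, 3, 6}
5 ∉ Sat(EF (recv → grant)) = {1, 2, 3, 6}, so the formula does not hold at 5.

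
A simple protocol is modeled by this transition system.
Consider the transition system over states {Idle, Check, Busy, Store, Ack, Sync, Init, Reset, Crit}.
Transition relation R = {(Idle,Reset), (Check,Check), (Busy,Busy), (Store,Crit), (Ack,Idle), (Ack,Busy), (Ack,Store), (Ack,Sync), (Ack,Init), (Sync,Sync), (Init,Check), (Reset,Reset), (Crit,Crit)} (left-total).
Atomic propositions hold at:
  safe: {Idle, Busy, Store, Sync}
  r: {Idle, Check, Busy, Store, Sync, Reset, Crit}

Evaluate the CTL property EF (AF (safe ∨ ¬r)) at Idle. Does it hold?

Yes

Sat(¬r) = {Ack, Init}
Sat(safe ∨ ¬r) = {Idle, Busy, Store, Ack, Sync, Init}
AF (safe ∨ ¬r): least fixpoint, start Z0 = {Idle, Busy, Store, Ack, Sync, Init}, add states with every successor in Z. Already a fixed point.
Sat(AF (safe ∨ ¬r)) = {Idle, Busy, Store, Ack, Sync, Init}
EF (AF (safe ∨ ¬r)): least fixpoint, start Z0 = {Idle, Busy, Store, Ack, Sync, Init}, add states with some successor in Z. Already a fixed point.
Sat(EF (AF (safe ∨ ¬r))) = {Idle, Busy, Store, Ack, Sync, Init}
Idle ∈ Sat(EF (AF (safe ∨ ¬r))) = {Idle, Busy, Store, Ack, Sync, Init}, so the formula holds at Idle.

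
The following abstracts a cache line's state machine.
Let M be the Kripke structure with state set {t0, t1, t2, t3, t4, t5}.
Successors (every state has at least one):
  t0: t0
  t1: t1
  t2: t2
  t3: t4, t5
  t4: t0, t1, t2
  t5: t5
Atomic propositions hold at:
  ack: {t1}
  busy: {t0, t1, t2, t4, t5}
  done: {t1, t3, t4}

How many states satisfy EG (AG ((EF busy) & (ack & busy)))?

EF busy: least fixpoint, start Z0 = {t0, t1, t2, t4, t5}, add states with some successor in Z. Z1 = {t0, t1, t2, t3, t4, t5}; fixed.
Sat(EF busy) = {t0, t1, t2, t3, t4, t5}
Sat(ack & busy) = {t1}
Sat((EF busy) & (ack & busy)) = {t1}
AG ((EF busy) & (ack & busy)): greatest fixpoint, start Z0 = {t1}, keep only states in Sat with every successor in Z. Already a fixed point.
Sat(AG ((EF busy) & (ack & busy))) = {t1}
EG (AG ((EF busy) & (ack & busy))): greatest fixpoint, start Z0 = {t1}, keep only states in Sat with some successor in Z. Already a fixed point.
Sat(EG (AG ((EF busy) & (ack & busy)))) = {t1}
|Sat(EG (AG ((EF busy) & (ack & busy))))| = |{t1}| = 1.

1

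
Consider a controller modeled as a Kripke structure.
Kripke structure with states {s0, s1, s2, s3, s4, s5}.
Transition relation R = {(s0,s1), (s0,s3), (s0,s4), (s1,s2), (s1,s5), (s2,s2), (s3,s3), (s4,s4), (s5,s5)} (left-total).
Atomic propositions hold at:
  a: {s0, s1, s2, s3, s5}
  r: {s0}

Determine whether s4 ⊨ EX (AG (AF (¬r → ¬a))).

Sat(¬r) = {s1, s2, s3, s4, s5}
Sat(¬a) = {s4}
Sat(¬r → ¬a) = {s0, s4}
AF (¬r → ¬a): least fixpoint, start Z0 = {s0, s4}, add states with every successor in Z. Already a fixed point.
Sat(AF (¬r → ¬a)) = {s0, s4}
AG (AF (¬r → ¬a)): greatest fixpoint, start Z0 = {s0, s4}, keep only states in Sat with every successor in Z. Z1 = {s4}; fixed.
Sat(AG (AF (¬r → ¬a))) = {s4}
Sat(EX (AG (AF (¬r → ¬a)))) = {s : some successor in {s4}} = {s0, s4}
s4 ∈ Sat(EX (AG (AF (¬r → ¬a)))) = {s0, s4}, so the formula holds at s4.

Yes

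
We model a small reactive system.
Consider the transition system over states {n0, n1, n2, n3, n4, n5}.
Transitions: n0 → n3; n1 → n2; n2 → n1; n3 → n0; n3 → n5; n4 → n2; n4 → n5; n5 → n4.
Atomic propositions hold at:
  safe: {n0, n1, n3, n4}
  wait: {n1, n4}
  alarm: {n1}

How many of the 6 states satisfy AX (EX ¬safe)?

3

Sat(¬safe) = {n2, n5}
Sat(EX ¬safe) = {s : some successor in {n2, n5}} = {n1, n3, n4}
Sat(AX (EX ¬safe)) = {s : every successor in {n1, n3, n4}} = {n0, n2, n5}
|Sat(AX (EX ¬safe))| = |{n0, n2, n5}| = 3.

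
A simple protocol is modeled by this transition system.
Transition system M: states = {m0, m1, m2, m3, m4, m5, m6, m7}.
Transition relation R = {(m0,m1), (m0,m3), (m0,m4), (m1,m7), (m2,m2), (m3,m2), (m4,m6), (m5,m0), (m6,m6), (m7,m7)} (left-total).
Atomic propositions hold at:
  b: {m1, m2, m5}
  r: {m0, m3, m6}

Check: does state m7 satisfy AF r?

AF r: least fixpoint, start Z0 = {m0, m3, m6}, add states with every successor in Z. Z1 = {m0, m3, m4, m5, m6}; fixed.
Sat(AF r) = {m0, m3, m4, m5, m6}
m7 ∉ Sat(AF r) = {m0, m3, m4, m5, m6}, so the formula does not hold at m7.

No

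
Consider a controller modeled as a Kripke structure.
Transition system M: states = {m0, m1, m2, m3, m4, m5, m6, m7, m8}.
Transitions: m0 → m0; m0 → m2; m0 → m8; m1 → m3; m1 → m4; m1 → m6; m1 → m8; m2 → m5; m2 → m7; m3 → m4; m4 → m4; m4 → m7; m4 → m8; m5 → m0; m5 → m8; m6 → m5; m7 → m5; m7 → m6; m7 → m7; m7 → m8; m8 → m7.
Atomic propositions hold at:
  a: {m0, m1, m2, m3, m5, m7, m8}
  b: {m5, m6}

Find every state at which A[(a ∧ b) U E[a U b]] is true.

{m0, m1, m2, m5, m6, m7, m8}

Sat(a ∧ b) = {m5}
E[a U b]: least fixpoint, start Z0 = Sat(b) = {m5, m6}, add states in Sat(a) with some successor in Z. Z1 = {m1, m2, m5, m6, m7}; Z2 = {m0, m1, m2, m5, m6, m7, m8}; fixed.
Sat(E[a U b]) = {m0, m1, m2, m5, m6, m7, m8}
A[(a ∧ b) U E[a U b]]: least fixpoint, start Z0 = Sat(E[a U b]) = {m0, m1, m2, m5, m6, m7, m8}, add states in Sat(a ∧ b) with every successor in Z. Already a fixed point.
Sat(A[(a ∧ b) U E[a U b]]) = {m0, m1, m2, m5, m6, m7, m8}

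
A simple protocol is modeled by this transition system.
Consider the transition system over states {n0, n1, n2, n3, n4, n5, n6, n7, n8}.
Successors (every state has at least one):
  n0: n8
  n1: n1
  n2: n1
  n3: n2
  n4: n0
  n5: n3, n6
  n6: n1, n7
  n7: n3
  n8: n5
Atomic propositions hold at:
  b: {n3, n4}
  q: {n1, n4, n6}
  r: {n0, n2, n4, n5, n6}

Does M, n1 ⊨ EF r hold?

EF r: least fixpoint, start Z0 = {n0, n2, n4, n5, n6}, add states with some successor in Z. Z1 = {n0, n2, n3, n4, n5, n6, n8}; Z2 = {n0, n2, n3, n4, n5, n6, n7, n8}; fixed.
Sat(EF r) = {n0, n2, n3, n4, n5, n6, n7, n8}
n1 ∉ Sat(EF r) = {n0, n2, n3, n4, n5, n6, n7, n8}, so the formula does not hold at n1.

No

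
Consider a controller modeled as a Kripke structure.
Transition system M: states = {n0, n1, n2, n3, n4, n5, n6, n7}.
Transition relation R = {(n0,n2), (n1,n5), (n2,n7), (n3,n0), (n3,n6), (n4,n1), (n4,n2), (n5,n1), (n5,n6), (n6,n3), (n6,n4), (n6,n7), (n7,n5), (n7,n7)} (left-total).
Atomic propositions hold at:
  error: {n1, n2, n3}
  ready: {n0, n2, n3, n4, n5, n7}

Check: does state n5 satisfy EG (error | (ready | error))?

Yes

Sat(ready | error) = {n0, n1, n2, n3, n4, n5, n7}
Sat(error | (ready | error)) = {n0, n1, n2, n3, n4, n5, n7}
EG (error | (ready | error)): greatest fixpoint, start Z0 = {n0, n1, n2, n3, n4, n5, n7}, keep only states in Sat with some successor in Z. Already a fixed point.
Sat(EG (error | (ready | error))) = {n0, n1, n2, n3, n4, n5, n7}
n5 ∈ Sat(EG (error | (ready | error))) = {n0, n1, n2, n3, n4, n5, n7}, so the formula holds at n5.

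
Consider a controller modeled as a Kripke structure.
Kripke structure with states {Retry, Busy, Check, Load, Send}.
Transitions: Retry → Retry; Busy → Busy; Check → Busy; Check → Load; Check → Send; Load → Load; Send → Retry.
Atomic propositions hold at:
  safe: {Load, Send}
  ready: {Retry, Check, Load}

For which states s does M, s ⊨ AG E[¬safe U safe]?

{Load}

Sat(¬safe) = {Retry, Busy, Check}
E[¬safe U safe]: least fixpoint, start Z0 = Sat(safe) = {Load, Send}, add states in Sat(¬safe) with some successor in Z. Z1 = {Check, Load, Send}; fixed.
Sat(E[¬safe U safe]) = {Check, Load, Send}
AG E[¬safe U safe]: greatest fixpoint, start Z0 = {Check, Load, Send}, keep only states in Sat with every successor in Z. Z1 = {Load}; fixed.
Sat(AG E[¬safe U safe]) = {Load}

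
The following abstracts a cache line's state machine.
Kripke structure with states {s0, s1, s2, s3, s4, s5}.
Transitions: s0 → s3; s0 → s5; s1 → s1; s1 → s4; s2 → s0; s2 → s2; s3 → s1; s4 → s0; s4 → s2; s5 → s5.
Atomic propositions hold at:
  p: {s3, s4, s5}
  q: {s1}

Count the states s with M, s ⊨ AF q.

2

AF q: least fixpoint, start Z0 = {s1}, add states with every successor in Z. Z1 = {s1, s3}; fixed.
Sat(AF q) = {s1, s3}
|Sat(AF q)| = |{s1, s3}| = 2.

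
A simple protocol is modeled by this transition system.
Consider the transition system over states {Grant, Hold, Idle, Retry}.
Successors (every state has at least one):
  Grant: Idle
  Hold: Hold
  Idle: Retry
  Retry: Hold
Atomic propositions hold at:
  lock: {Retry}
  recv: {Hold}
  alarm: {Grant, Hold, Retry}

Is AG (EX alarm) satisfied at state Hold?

Sat(EX alarm) = {s : some successor in {Grant, Hold, Retry}} = {Hold, Idle, Retry}
AG (EX alarm): greatest fixpoint, start Z0 = {Hold, Idle, Retry}, keep only states in Sat with every successor in Z. Already a fixed point.
Sat(AG (EX alarm)) = {Hold, Idle, Retry}
Hold ∈ Sat(AG (EX alarm)) = {Hold, Idle, Retry}, so the formula holds at Hold.

Yes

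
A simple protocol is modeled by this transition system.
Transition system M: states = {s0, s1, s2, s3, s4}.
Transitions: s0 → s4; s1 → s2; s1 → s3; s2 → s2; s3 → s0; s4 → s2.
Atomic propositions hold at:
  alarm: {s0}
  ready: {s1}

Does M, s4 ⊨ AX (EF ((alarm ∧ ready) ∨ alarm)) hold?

Sat(alarm ∧ ready) = ∅
Sat((alarm ∧ ready) ∨ alarm) = {s0}
EF ((alarm ∧ ready) ∨ alarm): least fixpoint, start Z0 = {s0}, add states with some successor in Z. Z1 = {s0, s3}; Z2 = {s0, s1, s3}; fixed.
Sat(EF ((alarm ∧ ready) ∨ alarm)) = {s0, s1, s3}
Sat(AX (EF ((alarm ∧ ready) ∨ alarm))) = {s : every successor in {s0, s1, s3}} = {s3}
s4 ∉ Sat(AX (EF ((alarm ∧ ready) ∨ alarm))) = {s3}, so the formula does not hold at s4.

No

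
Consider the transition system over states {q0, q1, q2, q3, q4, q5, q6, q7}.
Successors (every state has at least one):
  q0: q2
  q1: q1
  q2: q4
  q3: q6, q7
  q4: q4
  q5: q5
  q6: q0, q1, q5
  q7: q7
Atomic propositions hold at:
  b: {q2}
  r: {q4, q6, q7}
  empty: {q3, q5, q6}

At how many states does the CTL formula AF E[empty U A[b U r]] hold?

6

A[b U r]: least fixpoint, start Z0 = Sat(r) = {q4, q6, q7}, add states in Sat(b) with every successor in Z. Z1 = {q2, q4, q6, q7}; fixed.
Sat(A[b U r]) = {q2, q4, q6, q7}
E[empty U A[b U r]]: least fixpoint, start Z0 = Sat(A[b U r]) = {q2, q4, q6, q7}, add states in Sat(empty) with some successor in Z. Z1 = {q2, q3, q4, q6, q7}; fixed.
Sat(E[empty U A[b U r]]) = {q2, q3, q4, q6, q7}
AF E[empty U A[b U r]]: least fixpoint, start Z0 = {q2, q3, q4, q6, q7}, add states with every successor in Z. Z1 = {q0, q2, q3, q4, q6, q7}; fixed.
Sat(AF E[empty U A[b U r]]) = {q0, q2, q3, q4, q6, q7}
|Sat(AF E[empty U A[b U r]])| = |{q0, q2, q3, q4, q6, q7}| = 6.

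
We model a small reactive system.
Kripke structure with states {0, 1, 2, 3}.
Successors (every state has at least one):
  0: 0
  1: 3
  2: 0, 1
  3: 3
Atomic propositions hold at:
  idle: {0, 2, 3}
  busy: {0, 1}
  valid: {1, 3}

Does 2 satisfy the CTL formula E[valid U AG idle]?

No

AG idle: greatest fixpoint, start Z0 = {0, 2, 3}, keep only states in Sat with every successor in Z. Z1 = {0, 3}; fixed.
Sat(AG idle) = {0, 3}
E[valid U AG idle]: least fixpoint, start Z0 = Sat(AG idle) = {0, 3}, add states in Sat(valid) with some successor in Z. Z1 = {0, 1, 3}; fixed.
Sat(E[valid U AG idle]) = {0, 1, 3}
2 ∉ Sat(E[valid U AG idle]) = {0, 1, 3}, so the formula does not hold at 2.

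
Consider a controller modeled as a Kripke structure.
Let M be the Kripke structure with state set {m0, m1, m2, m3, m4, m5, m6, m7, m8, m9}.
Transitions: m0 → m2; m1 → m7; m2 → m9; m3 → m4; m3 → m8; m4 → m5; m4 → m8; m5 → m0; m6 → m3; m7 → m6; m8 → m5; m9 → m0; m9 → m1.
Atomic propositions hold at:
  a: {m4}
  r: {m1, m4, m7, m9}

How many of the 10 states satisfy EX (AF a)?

1

AF a: least fixpoint, start Z0 = {m4}, add states with every successor in Z. Already a fixed point.
Sat(AF a) = {m4}
Sat(EX (AF a)) = {s : some successor in {m4}} = {m3}
|Sat(EX (AF a))| = |{m3}| = 1.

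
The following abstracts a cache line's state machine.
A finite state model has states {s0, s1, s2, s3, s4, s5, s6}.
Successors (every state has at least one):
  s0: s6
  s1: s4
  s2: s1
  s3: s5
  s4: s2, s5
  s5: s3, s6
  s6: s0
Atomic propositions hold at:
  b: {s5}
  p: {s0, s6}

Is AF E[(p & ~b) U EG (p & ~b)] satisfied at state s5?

Sat(~b) = {s0, s1, s2, s3, s4, s6}
Sat(p & ~b) = {s0, s6}
EG (p & ~b): greatest fixpoint, start Z0 = {s0, s6}, keep only states in Sat with some successor in Z. Already a fixed point.
Sat(EG (p & ~b)) = {s0, s6}
E[(p & ~b) U EG (p & ~b)]: least fixpoint, start Z0 = Sat(EG (p & ~b)) = {s0, s6}, add states in Sat(p & ~b) with some successor in Z. Already a fixed point.
Sat(E[(p & ~b) U EG (p & ~b)]) = {s0, s6}
AF E[(p & ~b) U EG (p & ~b)]: least fixpoint, start Z0 = {s0, s6}, add states with every successor in Z. Already a fixed point.
Sat(AF E[(p & ~b) U EG (p & ~b)]) = {s0, s6}
s5 ∉ Sat(AF E[(p & ~b) U EG (p & ~b)]) = {s0, s6}, so the formula does not hold at s5.

No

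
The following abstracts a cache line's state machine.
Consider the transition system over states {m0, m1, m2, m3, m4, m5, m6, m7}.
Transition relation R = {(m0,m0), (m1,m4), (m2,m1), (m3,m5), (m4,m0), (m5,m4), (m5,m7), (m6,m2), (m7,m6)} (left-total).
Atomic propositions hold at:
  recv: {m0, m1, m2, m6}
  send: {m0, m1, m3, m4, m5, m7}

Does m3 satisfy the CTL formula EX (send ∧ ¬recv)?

Sat(¬recv) = {m3, m4, m5, m7}
Sat(send ∧ ¬recv) = {m3, m4, m5, m7}
Sat(EX (send ∧ ¬recv)) = {s : some successor in {m3, m4, m5, m7}} = {m1, m3, m5}
m3 ∈ Sat(EX (send ∧ ¬recv)) = {m1, m3, m5}, so the formula holds at m3.

Yes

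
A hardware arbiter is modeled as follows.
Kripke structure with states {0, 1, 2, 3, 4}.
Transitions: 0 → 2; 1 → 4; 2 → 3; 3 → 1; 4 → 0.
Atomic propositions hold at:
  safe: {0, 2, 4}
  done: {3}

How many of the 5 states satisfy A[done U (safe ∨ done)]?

4

Sat(safe ∨ done) = {0, 2, 3, 4}
A[done U (safe ∨ done)]: least fixpoint, start Z0 = Sat((safe ∨ done)) = {0, 2, 3, 4}, add states in Sat(done) with every successor in Z. Already a fixed point.
Sat(A[done U (safe ∨ done)]) = {0, 2, 3, 4}
|Sat(A[done U (safe ∨ done)])| = |{0, 2, 3, 4}| = 4.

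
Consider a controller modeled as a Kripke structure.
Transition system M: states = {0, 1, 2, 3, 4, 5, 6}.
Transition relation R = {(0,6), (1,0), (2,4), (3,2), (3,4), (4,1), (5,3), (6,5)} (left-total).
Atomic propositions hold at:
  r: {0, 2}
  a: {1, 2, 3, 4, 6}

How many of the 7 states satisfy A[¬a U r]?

2

Sat(¬a) = {0, 5}
A[¬a U r]: least fixpoint, start Z0 = Sat(r) = {0, 2}, add states in Sat(¬a) with every successor in Z. Already a fixed point.
Sat(A[¬a U r]) = {0, 2}
|Sat(A[¬a U r])| = |{0, 2}| = 2.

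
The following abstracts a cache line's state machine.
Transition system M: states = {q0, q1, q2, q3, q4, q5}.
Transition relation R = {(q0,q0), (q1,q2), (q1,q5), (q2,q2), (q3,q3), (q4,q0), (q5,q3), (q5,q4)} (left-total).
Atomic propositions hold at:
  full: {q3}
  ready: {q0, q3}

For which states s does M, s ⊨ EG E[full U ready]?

E[full U ready]: least fixpoint, start Z0 = Sat(ready) = {q0, q3}, add states in Sat(full) with some successor in Z. Already a fixed point.
Sat(E[full U ready]) = {q0, q3}
EG E[full U ready]: greatest fixpoint, start Z0 = {q0, q3}, keep only states in Sat with some successor in Z. Already a fixed point.
Sat(EG E[full U ready]) = {q0, q3}

{q0, q3}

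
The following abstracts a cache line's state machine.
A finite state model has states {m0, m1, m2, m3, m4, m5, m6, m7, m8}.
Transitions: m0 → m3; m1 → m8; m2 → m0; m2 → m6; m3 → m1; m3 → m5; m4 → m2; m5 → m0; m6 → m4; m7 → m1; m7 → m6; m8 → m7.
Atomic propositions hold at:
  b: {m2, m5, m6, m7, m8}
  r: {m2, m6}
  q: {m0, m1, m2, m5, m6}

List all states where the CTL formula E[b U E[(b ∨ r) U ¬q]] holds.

{m2, m3, m4, m6, m7, m8}

Sat(b ∨ r) = {m2, m5, m6, m7, m8}
Sat(¬q) = {m3, m4, m7, m8}
E[(b ∨ r) U ¬q]: least fixpoint, start Z0 = Sat(¬q) = {m3, m4, m7, m8}, add states in Sat(b ∨ r) with some successor in Z. Z1 = {m3, m4, m6, m7, m8}; Z2 = {m2, m3, m4, m6, m7, m8}; fixed.
Sat(E[(b ∨ r) U ¬q]) = {m2, m3, m4, m6, m7, m8}
E[b U E[(b ∨ r) U ¬q]]: least fixpoint, start Z0 = Sat(E[(b ∨ r) U ¬q]) = {m2, m3, m4, m6, m7, m8}, add states in Sat(b) with some successor in Z. Already a fixed point.
Sat(E[b U E[(b ∨ r) U ¬q]]) = {m2, m3, m4, m6, m7, m8}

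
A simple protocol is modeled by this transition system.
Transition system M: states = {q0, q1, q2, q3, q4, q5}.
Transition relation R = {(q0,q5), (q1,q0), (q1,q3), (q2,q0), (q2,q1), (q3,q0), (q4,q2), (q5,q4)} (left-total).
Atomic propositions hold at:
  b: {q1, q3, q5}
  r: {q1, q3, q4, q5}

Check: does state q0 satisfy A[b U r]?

A[b U r]: least fixpoint, start Z0 = Sat(r) = {q1, q3, q4, q5}, add states in Sat(b) with every successor in Z. Already a fixed point.
Sat(A[b U r]) = {q1, q3, q4, q5}
q0 ∉ Sat(A[b U r]) = {q1, q3, q4, q5}, so the formula does not hold at q0.

No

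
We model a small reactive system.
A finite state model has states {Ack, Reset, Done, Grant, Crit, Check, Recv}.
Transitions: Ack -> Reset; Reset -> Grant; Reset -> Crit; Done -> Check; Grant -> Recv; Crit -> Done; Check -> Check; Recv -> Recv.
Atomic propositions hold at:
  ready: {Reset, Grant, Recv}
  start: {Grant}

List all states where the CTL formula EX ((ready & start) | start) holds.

{Reset}

Sat(ready & start) = {Grant}
Sat((ready & start) | start) = {Grant}
Sat(EX ((ready & start) | start)) = {s : some successor in {Grant}} = {Reset}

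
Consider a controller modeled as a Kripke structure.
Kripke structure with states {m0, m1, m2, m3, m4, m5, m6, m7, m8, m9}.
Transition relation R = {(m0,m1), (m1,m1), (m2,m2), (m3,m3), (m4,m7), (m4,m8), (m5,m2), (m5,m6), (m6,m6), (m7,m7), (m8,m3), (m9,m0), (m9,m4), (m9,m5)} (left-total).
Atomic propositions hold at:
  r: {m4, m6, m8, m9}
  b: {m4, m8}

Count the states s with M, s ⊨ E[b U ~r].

8

Sat(~r) = {m0, m1, m2, m3, m5, m7}
E[b U ~r]: least fixpoint, start Z0 = Sat(~r) = {m0, m1, m2, m3, m5, m7}, add states in Sat(b) with some successor in Z. Z1 = {m0, m1, m2, m3, m4, m5, m7, m8}; fixed.
Sat(E[b U ~r]) = {m0, m1, m2, m3, m4, m5, m7, m8}
|Sat(E[b U ~r])| = |{m0, m1, m2, m3, m4, m5, m7, m8}| = 8.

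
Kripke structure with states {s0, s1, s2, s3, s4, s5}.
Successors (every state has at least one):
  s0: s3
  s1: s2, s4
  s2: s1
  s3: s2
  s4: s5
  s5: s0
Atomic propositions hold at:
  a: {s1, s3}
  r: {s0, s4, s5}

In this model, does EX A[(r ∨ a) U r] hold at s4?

Yes

Sat(r ∨ a) = {s0, s1, s3, s4, s5}
A[(r ∨ a) U r]: least fixpoint, start Z0 = Sat(r) = {s0, s4, s5}, add states in Sat(r ∨ a) with every successor in Z. Already a fixed point.
Sat(A[(r ∨ a) U r]) = {s0, s4, s5}
Sat(EX A[(r ∨ a) U r]) = {s : some successor in {s0, s4, s5}} = {s1, s4, s5}
s4 ∈ Sat(EX A[(r ∨ a) U r]) = {s1, s4, s5}, so the formula holds at s4.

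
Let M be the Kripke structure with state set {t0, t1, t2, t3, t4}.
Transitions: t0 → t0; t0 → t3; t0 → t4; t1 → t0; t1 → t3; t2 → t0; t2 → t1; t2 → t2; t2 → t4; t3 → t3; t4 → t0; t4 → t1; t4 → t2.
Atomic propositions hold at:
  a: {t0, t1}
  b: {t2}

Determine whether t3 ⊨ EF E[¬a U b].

No

Sat(¬a) = {t2, t3, t4}
E[¬a U b]: least fixpoint, start Z0 = Sat(b) = {t2}, add states in Sat(¬a) with some successor in Z. Z1 = {t2, t4}; fixed.
Sat(E[¬a U b]) = {t2, t4}
EF E[¬a U b]: least fixpoint, start Z0 = {t2, t4}, add states with some successor in Z. Z1 = {t0, t2, t4}; Z2 = {t0, t1, t2, t4}; fixed.
Sat(EF E[¬a U b]) = {t0, t1, t2, t4}
t3 ∉ Sat(EF E[¬a U b]) = {t0, t1, t2, t4}, so the formula does not hold at t3.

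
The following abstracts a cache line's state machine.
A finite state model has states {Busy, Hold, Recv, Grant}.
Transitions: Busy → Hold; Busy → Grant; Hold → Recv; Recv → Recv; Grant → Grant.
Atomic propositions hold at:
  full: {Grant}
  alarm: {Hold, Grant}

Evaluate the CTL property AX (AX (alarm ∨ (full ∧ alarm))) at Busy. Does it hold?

Sat(full ∧ alarm) = {Grant}
Sat(alarm ∨ (full ∧ alarm)) = {Hold, Grant}
Sat(AX (alarm ∨ (full ∧ alarm))) = {s : every successor in {Hold, Grant}} = {Busy, Grant}
Sat(AX (AX (alarm ∨ (full ∧ alarm)))) = {s : every successor in {Busy, Grant}} = {Grant}
Busy ∉ Sat(AX (AX (alarm ∨ (full ∧ alarm)))) = {Grant}, so the formula does not hold at Busy.

No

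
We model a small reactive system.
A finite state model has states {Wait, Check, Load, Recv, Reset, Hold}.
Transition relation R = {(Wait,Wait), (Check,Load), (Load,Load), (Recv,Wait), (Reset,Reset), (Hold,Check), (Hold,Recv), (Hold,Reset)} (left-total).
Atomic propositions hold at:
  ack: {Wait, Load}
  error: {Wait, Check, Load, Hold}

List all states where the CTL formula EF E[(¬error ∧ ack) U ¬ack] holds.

Sat(¬error) = {Recv, Reset}
Sat(¬error ∧ ack) = ∅
Sat(¬ack) = {Check, Recv, Reset, Hold}
E[(¬error ∧ ack) U ¬ack]: least fixpoint, start Z0 = Sat(¬ack) = {Check, Recv, Reset, Hold}, add states in Sat(¬error ∧ ack) with some successor in Z. Already a fixed point.
Sat(E[(¬error ∧ ack) U ¬ack]) = {Check, Recv, Reset, Hold}
EF E[(¬error ∧ ack) U ¬ack]: least fixpoint, start Z0 = {Check, Recv, Reset, Hold}, add states with some successor in Z. Already a fixed point.
Sat(EF E[(¬error ∧ ack) U ¬ack]) = {Check, Recv, Reset, Hold}

{Check, Recv, Reset, Hold}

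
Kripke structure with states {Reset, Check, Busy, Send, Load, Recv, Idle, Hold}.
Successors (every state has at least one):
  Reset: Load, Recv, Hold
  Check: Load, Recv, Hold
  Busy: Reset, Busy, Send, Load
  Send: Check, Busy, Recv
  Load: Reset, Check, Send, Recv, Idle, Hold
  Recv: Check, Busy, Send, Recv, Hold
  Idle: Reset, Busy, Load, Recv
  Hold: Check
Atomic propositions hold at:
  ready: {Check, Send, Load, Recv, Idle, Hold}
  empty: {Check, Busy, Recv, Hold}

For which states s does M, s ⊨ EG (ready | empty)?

Sat(ready | empty) = {Check, Busy, Send, Load, Recv, Idle, Hold}
EG (ready | empty): greatest fixpoint, start Z0 = {Check, Busy, Send, Load, Recv, Idle, Hold}, keep only states in Sat with some successor in Z. Already a fixed point.
Sat(EG (ready | empty)) = {Check, Busy, Send, Load, Recv, Idle, Hold}

{Check, Busy, Send, Load, Recv, Idle, Hold}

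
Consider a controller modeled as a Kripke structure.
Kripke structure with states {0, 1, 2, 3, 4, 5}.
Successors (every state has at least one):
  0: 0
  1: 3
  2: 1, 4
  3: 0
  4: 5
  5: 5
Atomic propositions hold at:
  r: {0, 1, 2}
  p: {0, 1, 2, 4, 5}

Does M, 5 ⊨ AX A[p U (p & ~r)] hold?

Yes

Sat(~r) = {3, 4, 5}
Sat(p & ~r) = {4, 5}
A[p U (p & ~r)]: least fixpoint, start Z0 = Sat((p & ~r)) = {4, 5}, add states in Sat(p) with every successor in Z. Already a fixed point.
Sat(A[p U (p & ~r)]) = {4, 5}
Sat(AX A[p U (p & ~r)]) = {s : every successor in {4, 5}} = {4, 5}
5 ∈ Sat(AX A[p U (p & ~r)]) = {4, 5}, so the formula holds at 5.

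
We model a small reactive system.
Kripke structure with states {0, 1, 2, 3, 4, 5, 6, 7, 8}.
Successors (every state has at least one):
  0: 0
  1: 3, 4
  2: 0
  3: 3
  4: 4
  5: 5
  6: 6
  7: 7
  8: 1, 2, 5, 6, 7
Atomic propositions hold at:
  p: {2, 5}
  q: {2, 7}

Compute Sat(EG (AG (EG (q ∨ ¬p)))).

Sat(¬p) = {0, 1, 3, 4, 6, 7, 8}
Sat(q ∨ ¬p) = {0, 1, 2, 3, 4, 6, 7, 8}
EG (q ∨ ¬p): greatest fixpoint, start Z0 = {0, 1, 2, 3, 4, 6, 7, 8}, keep only states in Sat with some successor in Z. Already a fixed point.
Sat(EG (q ∨ ¬p)) = {0, 1, 2, 3, 4, 6, 7, 8}
AG (EG (q ∨ ¬p)): greatest fixpoint, start Z0 = {0, 1, 2, 3, 4, 6, 7, 8}, keep only states in Sat with every successor in Z. Z1 = {0, 1, 2, 3, 4, 6, 7}; fixed.
Sat(AG (EG (q ∨ ¬p))) = {0, 1, 2, 3, 4, 6, 7}
EG (AG (EG (q ∨ ¬p))): greatest fixpoint, start Z0 = {0, 1, 2, 3, 4, 6, 7}, keep only states in Sat with some successor in Z. Already a fixed point.
Sat(EG (AG (EG (q ∨ ¬p)))) = {0, 1, 2, 3, 4, 6, 7}

{0, 1, 2, 3, 4, 6, 7}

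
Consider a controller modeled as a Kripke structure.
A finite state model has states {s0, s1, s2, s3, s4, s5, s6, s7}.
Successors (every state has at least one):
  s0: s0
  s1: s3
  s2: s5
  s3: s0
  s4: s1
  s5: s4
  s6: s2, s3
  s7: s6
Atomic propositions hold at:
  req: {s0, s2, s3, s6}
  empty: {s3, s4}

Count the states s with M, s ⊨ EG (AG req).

2

AG req: greatest fixpoint, start Z0 = {s0, s2, s3, s6}, keep only states in Sat with every successor in Z. Z1 = {s0, s3, s6}; Z2 = {s0, s3}; fixed.
Sat(AG req) = {s0, s3}
EG (AG req): greatest fixpoint, start Z0 = {s0, s3}, keep only states in Sat with some successor in Z. Already a fixed point.
Sat(EG (AG req)) = {s0, s3}
|Sat(EG (AG req))| = |{s0, s3}| = 2.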